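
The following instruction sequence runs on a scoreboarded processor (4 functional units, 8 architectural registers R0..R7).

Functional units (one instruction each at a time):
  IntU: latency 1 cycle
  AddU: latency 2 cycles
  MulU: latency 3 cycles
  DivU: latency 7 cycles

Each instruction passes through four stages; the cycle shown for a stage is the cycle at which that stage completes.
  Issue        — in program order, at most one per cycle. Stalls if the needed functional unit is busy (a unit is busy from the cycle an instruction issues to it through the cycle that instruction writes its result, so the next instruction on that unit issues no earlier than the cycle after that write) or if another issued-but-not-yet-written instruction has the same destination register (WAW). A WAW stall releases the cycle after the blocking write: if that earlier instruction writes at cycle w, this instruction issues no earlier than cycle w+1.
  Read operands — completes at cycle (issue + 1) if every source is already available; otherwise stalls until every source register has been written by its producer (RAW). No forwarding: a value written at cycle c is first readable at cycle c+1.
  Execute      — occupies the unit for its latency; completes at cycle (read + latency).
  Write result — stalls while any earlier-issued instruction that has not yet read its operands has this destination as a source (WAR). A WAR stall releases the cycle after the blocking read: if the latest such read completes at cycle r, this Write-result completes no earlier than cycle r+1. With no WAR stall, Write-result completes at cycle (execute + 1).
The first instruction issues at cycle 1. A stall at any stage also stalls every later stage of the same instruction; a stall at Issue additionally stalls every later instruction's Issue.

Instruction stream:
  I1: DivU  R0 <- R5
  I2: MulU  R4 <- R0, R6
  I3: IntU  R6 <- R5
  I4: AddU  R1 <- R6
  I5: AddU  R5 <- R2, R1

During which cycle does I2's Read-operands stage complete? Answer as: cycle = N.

cycle = 11

  I1 | 1 | 2 | 9 | 10
  I2 | 2 | 11 | 14 | 15   RAW R0: wait I1 write@10
  I3 | 3 | 4 | 5 | 12   WAR R6: wait I2 read@11
  I4 | 4 | 13 | 15 | 16   RAW R6: wait I3 write@12
  I5 | 17 | 18 | 20 | 21   struct: AddU busy until I4 writes@16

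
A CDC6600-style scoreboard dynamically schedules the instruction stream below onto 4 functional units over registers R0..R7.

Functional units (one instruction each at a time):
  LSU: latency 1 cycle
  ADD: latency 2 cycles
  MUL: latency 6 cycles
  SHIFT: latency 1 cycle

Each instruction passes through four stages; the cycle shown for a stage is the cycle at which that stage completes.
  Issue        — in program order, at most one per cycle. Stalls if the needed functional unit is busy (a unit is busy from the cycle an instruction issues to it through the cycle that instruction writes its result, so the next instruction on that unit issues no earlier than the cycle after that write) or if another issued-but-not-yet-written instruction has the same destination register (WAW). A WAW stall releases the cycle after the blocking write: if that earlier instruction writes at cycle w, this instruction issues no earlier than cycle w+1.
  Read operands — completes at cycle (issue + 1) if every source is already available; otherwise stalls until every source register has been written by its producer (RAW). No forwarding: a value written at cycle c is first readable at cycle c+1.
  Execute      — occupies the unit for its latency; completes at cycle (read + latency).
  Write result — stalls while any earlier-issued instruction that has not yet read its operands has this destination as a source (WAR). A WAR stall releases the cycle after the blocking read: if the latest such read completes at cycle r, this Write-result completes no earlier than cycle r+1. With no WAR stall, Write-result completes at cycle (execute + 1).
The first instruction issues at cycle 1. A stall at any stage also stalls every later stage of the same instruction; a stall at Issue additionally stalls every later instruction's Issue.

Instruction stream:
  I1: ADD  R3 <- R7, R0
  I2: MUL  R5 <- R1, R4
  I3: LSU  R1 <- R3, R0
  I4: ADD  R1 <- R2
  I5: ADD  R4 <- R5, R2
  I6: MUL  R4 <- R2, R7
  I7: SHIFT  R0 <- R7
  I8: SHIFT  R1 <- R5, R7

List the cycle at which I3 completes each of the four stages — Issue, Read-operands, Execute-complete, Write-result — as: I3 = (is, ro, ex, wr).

I3 = (3, 6, 7, 8)

c1: I1 dispatched to ADD
c2: I1 operands ready; I2 dispatched to MUL
c3: I2 operands ready; I3 dispatched to LSU
c4: I1 complete
c5: R3←I1
c6: I3 operands ready
c7: I3 complete
c8: R1←I3
c9: I2 complete; I4 dispatched to ADD
c10: R5←I2; I4 operands ready
c12: I4 complete
c13: R1←I4
c14: I5 dispatched to ADD
c15: I5 operands ready
c17: I5 complete
c18: R4←I5
c19: I6 dispatched to MUL
c20: I6 operands ready; I7 dispatched to SHIFT
c21: I7 operands ready
c22: I7 complete
c23: R0←I7
c24: I8 dispatched to SHIFT
c25: I8 operands ready
c26: I6 complete; I8 complete
c27: R4←I6; R1←I8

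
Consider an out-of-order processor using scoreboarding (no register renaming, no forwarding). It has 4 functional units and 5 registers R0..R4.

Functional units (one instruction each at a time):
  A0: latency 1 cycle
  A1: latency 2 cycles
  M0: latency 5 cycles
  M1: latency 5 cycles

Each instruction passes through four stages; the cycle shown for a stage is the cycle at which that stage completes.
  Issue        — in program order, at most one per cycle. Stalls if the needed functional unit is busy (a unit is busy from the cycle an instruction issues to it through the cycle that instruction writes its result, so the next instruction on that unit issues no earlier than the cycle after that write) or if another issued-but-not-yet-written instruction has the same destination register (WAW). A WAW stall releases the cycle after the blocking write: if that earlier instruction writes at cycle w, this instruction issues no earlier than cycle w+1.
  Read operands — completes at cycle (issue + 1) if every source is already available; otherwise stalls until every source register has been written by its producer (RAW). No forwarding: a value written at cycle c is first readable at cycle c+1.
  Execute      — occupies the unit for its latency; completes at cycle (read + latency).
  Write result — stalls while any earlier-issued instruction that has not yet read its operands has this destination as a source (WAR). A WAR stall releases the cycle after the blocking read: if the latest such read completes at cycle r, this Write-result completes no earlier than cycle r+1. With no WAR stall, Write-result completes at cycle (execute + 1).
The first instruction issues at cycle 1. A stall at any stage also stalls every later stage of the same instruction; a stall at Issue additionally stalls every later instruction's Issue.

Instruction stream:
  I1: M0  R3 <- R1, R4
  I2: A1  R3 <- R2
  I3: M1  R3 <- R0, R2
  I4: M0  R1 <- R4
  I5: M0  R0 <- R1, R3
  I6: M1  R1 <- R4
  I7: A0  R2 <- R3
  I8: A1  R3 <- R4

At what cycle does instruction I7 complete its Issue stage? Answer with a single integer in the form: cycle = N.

cycle = 25

I1 -> (1, 2, 7, 8)
I2 -> (9, 10, 12, 13)  // WAW R3: wait I1 write@8
I3 -> (14, 15, 20, 21)  // WAW R3: wait I2 write@13
I4 -> (15, 16, 21, 22)
I5 -> (23, 24, 29, 30)  // struct: M0 busy until I4 writes@22
I6 -> (24, 25, 30, 31)
I7 -> (25, 26, 27, 28)
I8 -> (26, 27, 29, 30)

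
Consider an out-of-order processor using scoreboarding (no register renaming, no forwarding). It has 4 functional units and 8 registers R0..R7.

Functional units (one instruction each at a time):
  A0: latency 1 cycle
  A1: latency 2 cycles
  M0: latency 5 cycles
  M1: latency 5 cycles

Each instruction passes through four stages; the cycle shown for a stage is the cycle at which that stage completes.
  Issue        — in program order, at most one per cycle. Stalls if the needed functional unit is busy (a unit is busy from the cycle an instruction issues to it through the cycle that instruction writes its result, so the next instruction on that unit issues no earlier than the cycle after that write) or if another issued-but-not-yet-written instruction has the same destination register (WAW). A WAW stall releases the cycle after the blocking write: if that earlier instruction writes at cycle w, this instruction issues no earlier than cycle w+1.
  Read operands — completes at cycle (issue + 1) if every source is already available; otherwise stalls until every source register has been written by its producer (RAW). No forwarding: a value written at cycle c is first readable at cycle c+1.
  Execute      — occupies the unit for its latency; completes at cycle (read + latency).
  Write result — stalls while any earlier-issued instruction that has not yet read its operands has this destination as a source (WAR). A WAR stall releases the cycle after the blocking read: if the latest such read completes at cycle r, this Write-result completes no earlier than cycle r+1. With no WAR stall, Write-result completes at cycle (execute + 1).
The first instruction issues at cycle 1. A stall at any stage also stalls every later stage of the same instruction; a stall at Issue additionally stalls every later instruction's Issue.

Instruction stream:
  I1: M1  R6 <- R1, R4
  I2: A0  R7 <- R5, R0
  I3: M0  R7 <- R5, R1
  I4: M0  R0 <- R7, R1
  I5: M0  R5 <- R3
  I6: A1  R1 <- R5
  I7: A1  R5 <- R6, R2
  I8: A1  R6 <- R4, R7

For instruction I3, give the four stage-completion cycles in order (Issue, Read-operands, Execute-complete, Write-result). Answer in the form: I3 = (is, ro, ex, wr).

I3 = (6, 7, 12, 13)

cycle 1: I1 issues→M1
cycle 2: I1 reads, I2 issues→A0
cycle 3: I2 reads
cycle 4: I2 exec-done
cycle 5: I2 writes R7
cycle 6: I3 issues→M0
cycle 7: I1 exec-done, I3 reads
cycle 8: I1 writes R6
cycle 12: I3 exec-done
cycle 13: I3 writes R7
cycle 14: I4 issues→M0
cycle 15: I4 reads
cycle 20: I4 exec-done
cycle 21: I4 writes R0
cycle 22: I5 issues→M0
cycle 23: I5 reads, I6 issues→A1
cycle 28: I5 exec-done
cycle 29: I5 writes R5
cycle 30: I6 reads
cycle 32: I6 exec-done
cycle 33: I6 writes R1
cycle 34: I7 issues→A1
cycle 35: I7 reads
cycle 37: I7 exec-done
cycle 38: I7 writes R5
cycle 39: I8 issues→A1
cycle 40: I8 reads
cycle 42: I8 exec-done
cycle 43: I8 writes R6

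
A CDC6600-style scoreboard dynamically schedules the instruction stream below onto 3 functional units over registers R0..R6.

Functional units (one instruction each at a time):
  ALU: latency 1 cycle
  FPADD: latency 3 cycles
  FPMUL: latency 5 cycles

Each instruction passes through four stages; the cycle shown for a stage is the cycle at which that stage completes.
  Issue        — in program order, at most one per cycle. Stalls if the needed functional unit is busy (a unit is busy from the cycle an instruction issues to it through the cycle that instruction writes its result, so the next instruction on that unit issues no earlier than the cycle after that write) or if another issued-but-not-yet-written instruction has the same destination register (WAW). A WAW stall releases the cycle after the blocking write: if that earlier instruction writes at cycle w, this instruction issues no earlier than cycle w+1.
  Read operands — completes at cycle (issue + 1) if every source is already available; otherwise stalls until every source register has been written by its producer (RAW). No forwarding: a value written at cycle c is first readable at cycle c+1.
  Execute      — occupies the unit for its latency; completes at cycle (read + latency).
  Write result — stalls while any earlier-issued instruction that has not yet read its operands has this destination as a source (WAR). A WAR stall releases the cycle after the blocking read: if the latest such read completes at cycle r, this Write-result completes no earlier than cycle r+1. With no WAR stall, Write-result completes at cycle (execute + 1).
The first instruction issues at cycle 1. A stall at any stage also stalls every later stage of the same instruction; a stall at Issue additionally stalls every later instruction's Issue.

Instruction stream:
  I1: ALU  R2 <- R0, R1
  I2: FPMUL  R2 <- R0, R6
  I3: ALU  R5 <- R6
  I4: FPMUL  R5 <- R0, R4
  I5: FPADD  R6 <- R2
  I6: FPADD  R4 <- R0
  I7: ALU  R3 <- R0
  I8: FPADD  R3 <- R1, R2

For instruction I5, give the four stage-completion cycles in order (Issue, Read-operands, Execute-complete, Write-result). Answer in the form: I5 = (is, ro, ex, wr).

  I1 | 1 | 2 | 3 | 4
  I2 | 5 | 6 | 11 | 12   WAW R2: wait I1 write@4
  I3 | 6 | 7 | 8 | 9
  I4 | 13 | 14 | 19 | 20   struct: FPMUL busy until I2 writes@12
  I5 | 14 | 15 | 18 | 19
  I6 | 20 | 21 | 24 | 25   struct: FPADD busy until I5 writes@19
  I7 | 21 | 22 | 23 | 24
  I8 | 26 | 27 | 30 | 31   struct: FPADD busy until I6 writes@25

I5 = (14, 15, 18, 19)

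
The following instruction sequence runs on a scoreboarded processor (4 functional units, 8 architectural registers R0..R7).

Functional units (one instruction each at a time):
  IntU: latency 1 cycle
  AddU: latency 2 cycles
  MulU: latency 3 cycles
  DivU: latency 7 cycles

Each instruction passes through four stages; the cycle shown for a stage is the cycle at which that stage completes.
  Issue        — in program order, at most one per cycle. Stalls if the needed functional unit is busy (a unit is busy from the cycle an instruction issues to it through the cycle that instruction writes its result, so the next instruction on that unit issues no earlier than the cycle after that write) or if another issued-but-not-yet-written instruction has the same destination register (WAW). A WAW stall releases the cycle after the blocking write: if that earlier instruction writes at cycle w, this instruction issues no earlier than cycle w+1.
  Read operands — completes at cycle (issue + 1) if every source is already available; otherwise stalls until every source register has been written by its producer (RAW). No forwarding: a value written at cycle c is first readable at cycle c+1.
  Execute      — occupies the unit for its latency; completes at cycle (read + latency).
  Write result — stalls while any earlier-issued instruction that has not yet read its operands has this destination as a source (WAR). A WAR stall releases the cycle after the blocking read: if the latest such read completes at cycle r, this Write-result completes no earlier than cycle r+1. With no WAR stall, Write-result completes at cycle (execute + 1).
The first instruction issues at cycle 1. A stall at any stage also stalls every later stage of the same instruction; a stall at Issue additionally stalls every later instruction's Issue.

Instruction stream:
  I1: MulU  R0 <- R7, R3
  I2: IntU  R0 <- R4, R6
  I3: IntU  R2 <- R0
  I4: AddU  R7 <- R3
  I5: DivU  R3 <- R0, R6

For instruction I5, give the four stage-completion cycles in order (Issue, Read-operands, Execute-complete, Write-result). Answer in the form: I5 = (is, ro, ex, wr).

I5 = (13, 14, 21, 22)

  I1 | 1 | 2 | 5 | 6
  I2 | 7 | 8 | 9 | 10   WAW R0: wait I1 write@6
  I3 | 11 | 12 | 13 | 14   struct: IntU busy until I2 writes@10
  I4 | 12 | 13 | 15 | 16
  I5 | 13 | 14 | 21 | 22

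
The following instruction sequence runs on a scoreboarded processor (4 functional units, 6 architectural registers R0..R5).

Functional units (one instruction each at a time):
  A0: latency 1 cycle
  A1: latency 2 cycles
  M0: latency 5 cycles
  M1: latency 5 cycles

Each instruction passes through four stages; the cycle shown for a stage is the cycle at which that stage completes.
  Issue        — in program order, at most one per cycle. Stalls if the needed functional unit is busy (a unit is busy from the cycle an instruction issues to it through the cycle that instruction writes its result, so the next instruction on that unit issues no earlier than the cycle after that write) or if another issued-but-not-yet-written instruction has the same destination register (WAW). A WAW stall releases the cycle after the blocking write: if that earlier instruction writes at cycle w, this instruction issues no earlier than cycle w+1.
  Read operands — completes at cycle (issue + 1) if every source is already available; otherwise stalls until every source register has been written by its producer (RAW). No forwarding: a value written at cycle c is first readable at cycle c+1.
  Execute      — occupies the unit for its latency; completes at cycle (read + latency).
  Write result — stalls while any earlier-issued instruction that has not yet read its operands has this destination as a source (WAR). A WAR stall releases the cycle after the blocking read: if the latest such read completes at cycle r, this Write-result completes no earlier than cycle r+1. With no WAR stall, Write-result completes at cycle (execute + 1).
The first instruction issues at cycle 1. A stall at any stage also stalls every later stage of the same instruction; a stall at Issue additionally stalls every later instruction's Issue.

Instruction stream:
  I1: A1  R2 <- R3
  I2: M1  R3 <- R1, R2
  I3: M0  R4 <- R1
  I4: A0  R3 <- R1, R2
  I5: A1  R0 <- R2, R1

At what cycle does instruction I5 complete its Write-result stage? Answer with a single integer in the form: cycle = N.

cycle = 18

I1: IS=1 RO=2 EX=4 WR=5
I2: IS=2 RO=6 EX=11 WR=12  [RAW R2: wait I1 write@5]
I3: IS=3 RO=4 EX=9 WR=10
I4: IS=13 RO=14 EX=15 WR=16  [WAW R3: wait I2 write@12]
I5: IS=14 RO=15 EX=17 WR=18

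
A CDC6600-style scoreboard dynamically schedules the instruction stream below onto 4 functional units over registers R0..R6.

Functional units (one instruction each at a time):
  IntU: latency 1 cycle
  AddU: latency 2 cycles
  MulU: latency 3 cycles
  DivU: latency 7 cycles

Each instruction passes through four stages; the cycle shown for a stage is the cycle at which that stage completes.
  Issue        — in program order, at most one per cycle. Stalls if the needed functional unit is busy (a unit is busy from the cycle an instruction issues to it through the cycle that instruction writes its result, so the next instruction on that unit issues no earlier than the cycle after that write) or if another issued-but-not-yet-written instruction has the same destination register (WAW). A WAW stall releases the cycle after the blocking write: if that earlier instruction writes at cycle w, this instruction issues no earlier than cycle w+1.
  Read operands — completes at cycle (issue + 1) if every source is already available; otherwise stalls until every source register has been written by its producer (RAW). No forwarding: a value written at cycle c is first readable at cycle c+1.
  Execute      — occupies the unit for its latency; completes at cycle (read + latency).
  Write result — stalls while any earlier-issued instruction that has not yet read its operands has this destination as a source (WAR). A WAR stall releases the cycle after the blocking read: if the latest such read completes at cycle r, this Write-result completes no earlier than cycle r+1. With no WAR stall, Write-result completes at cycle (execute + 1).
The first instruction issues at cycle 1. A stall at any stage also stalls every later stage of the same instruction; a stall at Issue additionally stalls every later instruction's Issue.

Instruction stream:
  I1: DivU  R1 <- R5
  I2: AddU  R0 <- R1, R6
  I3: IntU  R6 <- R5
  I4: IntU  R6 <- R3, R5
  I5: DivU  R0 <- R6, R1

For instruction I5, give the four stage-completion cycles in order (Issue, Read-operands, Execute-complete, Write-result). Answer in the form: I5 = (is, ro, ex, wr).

c1: issue I1 (DivU)
c2: I1 read-ops · issue I2 (AddU)
c3: issue I3 (IntU)
c4: I3 read-ops
c5: I3 finished on IntU
c9: I1 finished on DivU
c10: I1→R1
c11: I2 read-ops
c12: I3→R6
c13: I2 finished on AddU · issue I4 (IntU)
c14: I2→R0 · I4 read-ops
c15: I4 finished on IntU · issue I5 (DivU)
c16: I4→R6
c17: I5 read-ops
c24: I5 finished on DivU
c25: I5→R0

I5 = (15, 17, 24, 25)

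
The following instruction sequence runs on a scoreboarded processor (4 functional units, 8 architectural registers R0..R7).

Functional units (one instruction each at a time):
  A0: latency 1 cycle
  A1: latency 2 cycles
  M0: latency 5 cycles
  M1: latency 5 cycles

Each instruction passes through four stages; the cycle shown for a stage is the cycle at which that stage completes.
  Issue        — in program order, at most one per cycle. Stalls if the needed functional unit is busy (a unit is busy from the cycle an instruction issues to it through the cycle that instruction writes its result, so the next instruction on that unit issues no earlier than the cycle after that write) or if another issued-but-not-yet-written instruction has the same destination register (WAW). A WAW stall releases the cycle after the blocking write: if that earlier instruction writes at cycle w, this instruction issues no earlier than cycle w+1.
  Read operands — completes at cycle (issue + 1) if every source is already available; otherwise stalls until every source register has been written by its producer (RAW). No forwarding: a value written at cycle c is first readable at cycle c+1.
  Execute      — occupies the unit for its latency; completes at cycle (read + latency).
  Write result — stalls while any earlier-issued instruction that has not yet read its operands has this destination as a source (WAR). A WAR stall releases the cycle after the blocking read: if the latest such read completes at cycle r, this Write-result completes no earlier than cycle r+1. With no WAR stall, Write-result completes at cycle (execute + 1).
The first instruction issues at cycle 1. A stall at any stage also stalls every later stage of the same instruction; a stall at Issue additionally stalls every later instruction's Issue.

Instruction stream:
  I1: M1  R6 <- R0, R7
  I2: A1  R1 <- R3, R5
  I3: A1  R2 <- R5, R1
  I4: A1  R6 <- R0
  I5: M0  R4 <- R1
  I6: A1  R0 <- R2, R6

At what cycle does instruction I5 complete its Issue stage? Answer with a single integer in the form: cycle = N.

cycle = 13

c1: I1 issues→M1
c2: I1 reads · I2 issues→A1
c3: I2 reads
c5: I2 exec-done
c6: I2 writes R1
c7: I1 exec-done · I3 issues→A1
c8: I1 writes R6 · I3 reads
c10: I3 exec-done
c11: I3 writes R2
c12: I4 issues→A1
c13: I4 reads · I5 issues→M0
c14: I5 reads
c15: I4 exec-done
c16: I4 writes R6
c17: I6 issues→A1
c18: I6 reads
c19: I5 exec-done
c20: I5 writes R4 · I6 exec-done
c21: I6 writes R0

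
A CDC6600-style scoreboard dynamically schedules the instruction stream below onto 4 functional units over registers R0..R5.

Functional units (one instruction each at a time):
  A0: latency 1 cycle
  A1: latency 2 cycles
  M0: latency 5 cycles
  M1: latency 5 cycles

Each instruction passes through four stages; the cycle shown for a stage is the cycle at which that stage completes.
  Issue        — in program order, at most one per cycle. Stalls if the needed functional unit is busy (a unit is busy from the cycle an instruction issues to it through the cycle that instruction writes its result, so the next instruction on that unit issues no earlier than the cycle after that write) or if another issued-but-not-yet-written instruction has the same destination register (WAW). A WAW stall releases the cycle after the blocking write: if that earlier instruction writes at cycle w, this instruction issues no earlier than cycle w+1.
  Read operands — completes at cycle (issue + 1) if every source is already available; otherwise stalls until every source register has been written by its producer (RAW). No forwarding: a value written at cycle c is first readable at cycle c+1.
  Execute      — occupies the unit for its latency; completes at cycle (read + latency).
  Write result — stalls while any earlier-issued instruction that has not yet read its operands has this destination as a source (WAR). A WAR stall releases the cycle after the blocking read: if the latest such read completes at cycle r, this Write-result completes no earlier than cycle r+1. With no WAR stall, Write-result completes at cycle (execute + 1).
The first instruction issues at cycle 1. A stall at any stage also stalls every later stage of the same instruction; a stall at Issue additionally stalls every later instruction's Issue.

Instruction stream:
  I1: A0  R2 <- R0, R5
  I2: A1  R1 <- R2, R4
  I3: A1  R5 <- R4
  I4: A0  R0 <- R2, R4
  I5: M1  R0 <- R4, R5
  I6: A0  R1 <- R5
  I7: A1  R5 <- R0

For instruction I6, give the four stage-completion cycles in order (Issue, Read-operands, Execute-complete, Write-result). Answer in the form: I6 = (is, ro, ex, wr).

I6 = (15, 16, 17, 18)

[1] I1 dispatched to A0
[2] I1 operands ready | I2 dispatched to A1
[3] I1 complete
[4] R2←I1
[5] I2 operands ready
[7] I2 complete
[8] R1←I2
[9] I3 dispatched to A1
[10] I3 operands ready | I4 dispatched to A0
[11] I4 operands ready
[12] I3 complete | I4 complete
[13] R5←I3 | R0←I4
[14] I5 dispatched to M1
[15] I5 operands ready | I6 dispatched to A0
[16] I6 operands ready | I7 dispatched to A1
[17] I6 complete
[18] R1←I6
[20] I5 complete
[21] R0←I5
[22] I7 operands ready
[24] I7 complete
[25] R5←I7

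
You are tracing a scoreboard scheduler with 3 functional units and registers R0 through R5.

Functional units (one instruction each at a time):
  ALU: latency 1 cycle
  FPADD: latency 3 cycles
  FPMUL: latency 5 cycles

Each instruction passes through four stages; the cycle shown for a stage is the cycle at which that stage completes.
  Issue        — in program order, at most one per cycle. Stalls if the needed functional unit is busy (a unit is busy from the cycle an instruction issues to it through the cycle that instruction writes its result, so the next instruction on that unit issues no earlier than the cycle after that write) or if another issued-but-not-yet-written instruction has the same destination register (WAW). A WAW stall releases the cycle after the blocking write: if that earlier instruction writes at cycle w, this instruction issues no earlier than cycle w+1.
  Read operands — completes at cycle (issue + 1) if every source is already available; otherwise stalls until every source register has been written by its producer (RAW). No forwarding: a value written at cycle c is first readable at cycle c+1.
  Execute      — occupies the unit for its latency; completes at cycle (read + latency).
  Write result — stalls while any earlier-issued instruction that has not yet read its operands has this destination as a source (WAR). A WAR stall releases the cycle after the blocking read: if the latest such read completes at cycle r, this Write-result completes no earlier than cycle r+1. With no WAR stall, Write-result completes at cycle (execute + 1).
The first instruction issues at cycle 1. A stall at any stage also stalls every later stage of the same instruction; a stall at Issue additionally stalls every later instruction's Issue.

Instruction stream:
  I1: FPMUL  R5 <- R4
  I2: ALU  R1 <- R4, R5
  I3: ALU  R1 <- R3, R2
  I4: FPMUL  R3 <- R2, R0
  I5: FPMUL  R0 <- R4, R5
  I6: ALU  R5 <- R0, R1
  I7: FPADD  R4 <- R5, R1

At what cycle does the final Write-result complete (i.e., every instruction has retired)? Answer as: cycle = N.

cycle 1: I1→FPMUL
cycle 2: I1 RO · I2→ALU
cycle 7: I1 EX
cycle 8: I1 WR R5
cycle 9: I2 RO
cycle 10: I2 EX
cycle 11: I2 WR R1
cycle 12: I3→ALU
cycle 13: I3 RO · I4→FPMUL
cycle 14: I3 EX · I4 RO
cycle 15: I3 WR R1
cycle 19: I4 EX
cycle 20: I4 WR R3
cycle 21: I5→FPMUL
cycle 22: I5 RO · I6→ALU
cycle 23: I7→FPADD
cycle 27: I5 EX
cycle 28: I5 WR R0
cycle 29: I6 RO
cycle 30: I6 EX
cycle 31: I6 WR R5
cycle 32: I7 RO
cycle 35: I7 EX
cycle 36: I7 WR R4

cycle = 36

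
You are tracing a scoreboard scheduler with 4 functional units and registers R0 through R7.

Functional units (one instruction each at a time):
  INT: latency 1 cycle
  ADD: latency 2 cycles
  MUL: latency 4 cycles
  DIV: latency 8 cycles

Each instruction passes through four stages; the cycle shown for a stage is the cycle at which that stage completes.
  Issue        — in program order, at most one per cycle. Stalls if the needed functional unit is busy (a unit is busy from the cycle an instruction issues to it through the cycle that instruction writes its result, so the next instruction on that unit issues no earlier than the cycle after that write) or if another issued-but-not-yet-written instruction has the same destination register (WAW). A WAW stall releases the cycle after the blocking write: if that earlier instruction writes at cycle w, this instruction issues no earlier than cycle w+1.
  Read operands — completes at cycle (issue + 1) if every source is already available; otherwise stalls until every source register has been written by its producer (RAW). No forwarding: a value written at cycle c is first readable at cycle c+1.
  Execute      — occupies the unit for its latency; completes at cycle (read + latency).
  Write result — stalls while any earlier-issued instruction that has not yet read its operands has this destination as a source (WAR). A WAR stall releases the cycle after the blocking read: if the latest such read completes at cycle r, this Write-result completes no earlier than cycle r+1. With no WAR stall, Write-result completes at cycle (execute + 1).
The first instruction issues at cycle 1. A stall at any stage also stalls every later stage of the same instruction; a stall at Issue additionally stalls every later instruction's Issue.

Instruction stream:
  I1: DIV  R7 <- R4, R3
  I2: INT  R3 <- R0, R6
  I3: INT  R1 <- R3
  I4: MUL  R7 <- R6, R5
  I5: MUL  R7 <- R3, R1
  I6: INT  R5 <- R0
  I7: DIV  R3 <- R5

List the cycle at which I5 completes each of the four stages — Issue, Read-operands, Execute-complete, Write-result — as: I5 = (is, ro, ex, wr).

I1  is:1  ro:2  ex:10  wr:11
I2  is:2  ro:3  ex:4  wr:5
I3  is:6  ro:7  ex:8  wr:9  — struct: INT busy until I2 writes@5
I4  is:12  ro:13  ex:17  wr:18  — WAW R7: wait I1 write@11
I5  is:19  ro:20  ex:24  wr:25  — struct: MUL busy until I4 writes@18
I6  is:20  ro:21  ex:22  wr:23
I7  is:21  ro:24  ex:32  wr:33  — RAW R5: wait I6 write@23

I5 = (19, 20, 24, 25)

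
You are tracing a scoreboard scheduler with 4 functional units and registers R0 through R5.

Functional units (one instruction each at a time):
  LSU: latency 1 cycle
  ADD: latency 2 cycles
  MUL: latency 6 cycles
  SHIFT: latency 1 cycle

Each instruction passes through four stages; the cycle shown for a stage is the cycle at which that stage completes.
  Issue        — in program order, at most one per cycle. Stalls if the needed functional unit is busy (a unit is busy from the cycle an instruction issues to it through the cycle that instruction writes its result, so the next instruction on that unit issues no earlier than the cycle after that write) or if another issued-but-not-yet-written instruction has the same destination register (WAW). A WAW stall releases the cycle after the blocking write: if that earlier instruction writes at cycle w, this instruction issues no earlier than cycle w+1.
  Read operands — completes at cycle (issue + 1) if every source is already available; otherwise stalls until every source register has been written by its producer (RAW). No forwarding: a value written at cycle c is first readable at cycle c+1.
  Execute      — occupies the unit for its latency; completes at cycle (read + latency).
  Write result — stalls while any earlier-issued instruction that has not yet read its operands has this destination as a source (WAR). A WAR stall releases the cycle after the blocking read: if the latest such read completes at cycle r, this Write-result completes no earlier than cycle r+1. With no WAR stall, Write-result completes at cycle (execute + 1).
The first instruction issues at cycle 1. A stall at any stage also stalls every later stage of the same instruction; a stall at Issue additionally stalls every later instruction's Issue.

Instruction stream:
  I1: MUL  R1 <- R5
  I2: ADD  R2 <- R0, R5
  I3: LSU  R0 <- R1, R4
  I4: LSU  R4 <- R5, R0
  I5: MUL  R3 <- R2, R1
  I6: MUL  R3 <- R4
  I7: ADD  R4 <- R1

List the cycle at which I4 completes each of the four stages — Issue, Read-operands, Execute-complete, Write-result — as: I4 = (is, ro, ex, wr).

c1: I1 issues→MUL
c2: I1 reads · I2 issues→ADD
c3: I2 reads · I3 issues→LSU
c5: I2 exec-done
c6: I2 writes R2
c8: I1 exec-done
c9: I1 writes R1
c10: I3 reads
c11: I3 exec-done
c12: I3 writes R0
c13: I4 issues→LSU
c14: I4 reads · I5 issues→MUL
c15: I4 exec-done · I5 reads
c16: I4 writes R4
c21: I5 exec-done
c22: I5 writes R3
c23: I6 issues→MUL
c24: I6 reads · I7 issues→ADD
c25: I7 reads
c27: I7 exec-done
c28: I7 writes R4
c30: I6 exec-done
c31: I6 writes R3

I4 = (13, 14, 15, 16)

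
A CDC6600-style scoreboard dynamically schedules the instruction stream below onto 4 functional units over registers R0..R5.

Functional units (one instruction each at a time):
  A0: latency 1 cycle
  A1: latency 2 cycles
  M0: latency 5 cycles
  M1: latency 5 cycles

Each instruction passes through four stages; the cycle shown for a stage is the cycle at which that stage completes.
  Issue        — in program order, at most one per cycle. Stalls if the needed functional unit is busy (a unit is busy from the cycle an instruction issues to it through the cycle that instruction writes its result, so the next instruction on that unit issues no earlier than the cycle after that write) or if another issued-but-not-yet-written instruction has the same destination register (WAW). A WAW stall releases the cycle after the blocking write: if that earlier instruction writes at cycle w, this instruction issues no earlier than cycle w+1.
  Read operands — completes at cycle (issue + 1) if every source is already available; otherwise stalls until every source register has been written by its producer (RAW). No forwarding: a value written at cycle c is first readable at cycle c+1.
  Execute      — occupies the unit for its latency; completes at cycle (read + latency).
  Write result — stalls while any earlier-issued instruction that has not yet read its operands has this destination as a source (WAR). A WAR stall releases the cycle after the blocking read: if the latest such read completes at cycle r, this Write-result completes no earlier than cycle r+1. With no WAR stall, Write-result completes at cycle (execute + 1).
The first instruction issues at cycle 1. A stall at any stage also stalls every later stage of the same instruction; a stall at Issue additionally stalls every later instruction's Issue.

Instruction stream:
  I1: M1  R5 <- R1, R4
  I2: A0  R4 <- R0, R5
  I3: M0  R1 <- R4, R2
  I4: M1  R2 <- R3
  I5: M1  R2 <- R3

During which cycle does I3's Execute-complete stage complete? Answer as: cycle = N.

I1 -> (1, 2, 7, 8)
I2 -> (2, 9, 10, 11)  // RAW R5: wait I1 write@8
I3 -> (3, 12, 17, 18)  // RAW R4: wait I2 write@11
I4 -> (9, 10, 15, 16)  // struct: M1 busy until I1 writes@8
I5 -> (17, 18, 23, 24)  // struct: M1 busy until I4 writes@16

cycle = 17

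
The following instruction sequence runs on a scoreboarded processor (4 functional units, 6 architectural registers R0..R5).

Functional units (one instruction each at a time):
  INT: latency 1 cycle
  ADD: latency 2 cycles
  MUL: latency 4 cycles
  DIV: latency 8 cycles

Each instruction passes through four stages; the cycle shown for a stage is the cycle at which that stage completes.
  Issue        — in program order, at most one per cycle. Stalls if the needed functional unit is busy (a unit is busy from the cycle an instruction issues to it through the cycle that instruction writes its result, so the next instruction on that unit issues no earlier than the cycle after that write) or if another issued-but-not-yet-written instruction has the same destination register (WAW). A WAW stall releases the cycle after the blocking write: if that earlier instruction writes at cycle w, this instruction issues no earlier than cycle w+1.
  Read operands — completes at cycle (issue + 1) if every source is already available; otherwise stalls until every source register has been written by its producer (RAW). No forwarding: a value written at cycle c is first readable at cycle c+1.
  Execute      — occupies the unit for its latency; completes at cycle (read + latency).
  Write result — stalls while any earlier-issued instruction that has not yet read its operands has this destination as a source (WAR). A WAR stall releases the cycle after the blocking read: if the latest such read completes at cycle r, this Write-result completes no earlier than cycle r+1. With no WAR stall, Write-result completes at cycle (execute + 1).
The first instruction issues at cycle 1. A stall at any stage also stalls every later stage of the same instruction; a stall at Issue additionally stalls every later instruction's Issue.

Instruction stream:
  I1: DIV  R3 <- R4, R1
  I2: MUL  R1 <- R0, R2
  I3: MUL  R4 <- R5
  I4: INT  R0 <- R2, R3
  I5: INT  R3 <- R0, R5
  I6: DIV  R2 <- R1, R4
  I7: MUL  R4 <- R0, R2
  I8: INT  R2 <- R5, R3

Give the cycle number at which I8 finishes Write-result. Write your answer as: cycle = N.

cycle = 30

t=1  I1 dispatched to DIV
t=2  I1 operands ready | I2 dispatched to MUL
t=3  I2 operands ready
t=7  I2 complete
t=8  R1←I2
t=9  I3 dispatched to MUL
t=10  I1 complete | I3 operands ready | I4 dispatched to INT
t=11  R3←I1
t=12  I4 operands ready
t=13  I4 complete
t=14  I3 complete | R0←I4
t=15  R4←I3 | I5 dispatched to INT
t=16  I5 operands ready | I6 dispatched to DIV
t=17  I5 complete | I6 operands ready | I7 dispatched to MUL
t=18  R3←I5
t=25  I6 complete
t=26  R2←I6
t=27  I7 operands ready | I8 dispatched to INT
t=28  I8 operands ready
t=29  I8 complete
t=30  R2←I8
t=31  I7 complete
t=32  R4←I7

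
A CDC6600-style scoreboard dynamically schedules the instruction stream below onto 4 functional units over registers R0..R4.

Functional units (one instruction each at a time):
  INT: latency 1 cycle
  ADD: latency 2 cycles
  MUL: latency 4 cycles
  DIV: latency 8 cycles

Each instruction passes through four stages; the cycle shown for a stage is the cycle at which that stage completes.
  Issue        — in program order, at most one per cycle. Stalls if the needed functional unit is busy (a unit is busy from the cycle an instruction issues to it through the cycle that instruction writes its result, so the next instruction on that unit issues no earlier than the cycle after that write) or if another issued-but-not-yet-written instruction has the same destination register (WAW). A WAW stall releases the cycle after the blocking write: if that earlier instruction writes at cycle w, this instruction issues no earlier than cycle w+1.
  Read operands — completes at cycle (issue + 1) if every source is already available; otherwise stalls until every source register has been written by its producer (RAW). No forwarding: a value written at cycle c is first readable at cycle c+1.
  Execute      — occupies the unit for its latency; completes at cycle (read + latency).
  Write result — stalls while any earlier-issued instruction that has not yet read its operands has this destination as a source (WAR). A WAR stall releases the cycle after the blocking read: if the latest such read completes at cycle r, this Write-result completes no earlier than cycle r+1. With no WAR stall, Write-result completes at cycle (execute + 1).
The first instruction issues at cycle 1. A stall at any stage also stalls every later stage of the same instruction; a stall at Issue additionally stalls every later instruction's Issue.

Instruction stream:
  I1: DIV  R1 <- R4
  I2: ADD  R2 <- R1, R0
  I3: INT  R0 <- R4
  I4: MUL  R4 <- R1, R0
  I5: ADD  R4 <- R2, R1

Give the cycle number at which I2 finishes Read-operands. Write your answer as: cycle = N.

cycle = 12

1) issue 1, read 2, done 10, write 11
2) issue 2, read 12, done 14, write 15  <RAW R1: wait I1 write@11>
3) issue 3, read 4, done 5, write 13  <WAR R0: wait I2 read@12>
4) issue 4, read 14, done 18, write 19  <RAW R0: wait I3 write@13>
5) issue 20, read 21, done 23, write 24  <WAW R4: wait I4 write@19>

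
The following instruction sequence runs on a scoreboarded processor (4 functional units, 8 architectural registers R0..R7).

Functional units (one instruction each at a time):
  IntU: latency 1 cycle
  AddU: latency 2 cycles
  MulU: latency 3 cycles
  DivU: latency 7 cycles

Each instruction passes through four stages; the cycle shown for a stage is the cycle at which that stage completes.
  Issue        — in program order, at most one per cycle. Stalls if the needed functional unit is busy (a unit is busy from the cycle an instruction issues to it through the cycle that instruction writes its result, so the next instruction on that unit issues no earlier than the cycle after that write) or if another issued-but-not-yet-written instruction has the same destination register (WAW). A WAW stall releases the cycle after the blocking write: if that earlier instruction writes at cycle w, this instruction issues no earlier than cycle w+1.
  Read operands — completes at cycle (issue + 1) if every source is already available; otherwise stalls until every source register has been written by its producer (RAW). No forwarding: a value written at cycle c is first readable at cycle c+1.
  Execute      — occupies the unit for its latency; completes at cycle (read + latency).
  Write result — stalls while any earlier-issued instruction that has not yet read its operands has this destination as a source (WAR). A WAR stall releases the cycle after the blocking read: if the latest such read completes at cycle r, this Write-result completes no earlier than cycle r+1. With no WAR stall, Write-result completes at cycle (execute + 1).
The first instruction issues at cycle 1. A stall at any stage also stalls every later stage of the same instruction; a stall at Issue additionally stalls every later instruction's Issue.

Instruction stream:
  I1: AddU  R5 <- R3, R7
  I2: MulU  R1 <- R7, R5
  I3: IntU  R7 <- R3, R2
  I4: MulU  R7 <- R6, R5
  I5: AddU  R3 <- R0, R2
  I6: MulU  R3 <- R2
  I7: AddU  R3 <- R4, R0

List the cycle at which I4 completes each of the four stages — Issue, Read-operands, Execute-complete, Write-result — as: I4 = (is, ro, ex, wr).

I1 -> (1, 2, 4, 5)
I2 -> (2, 6, 9, 10)  // RAW R5: wait I1 write@5
I3 -> (3, 4, 5, 7)  // WAR R7: wait I2 read@6
I4 -> (11, 12, 15, 16)  // struct: MulU busy until I2 writes@10
I5 -> (12, 13, 15, 16)
I6 -> (17, 18, 21, 22)  // WAW R3: wait I5 write@16
I7 -> (23, 24, 26, 27)  // WAW R3: wait I6 write@22

I4 = (11, 12, 15, 16)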